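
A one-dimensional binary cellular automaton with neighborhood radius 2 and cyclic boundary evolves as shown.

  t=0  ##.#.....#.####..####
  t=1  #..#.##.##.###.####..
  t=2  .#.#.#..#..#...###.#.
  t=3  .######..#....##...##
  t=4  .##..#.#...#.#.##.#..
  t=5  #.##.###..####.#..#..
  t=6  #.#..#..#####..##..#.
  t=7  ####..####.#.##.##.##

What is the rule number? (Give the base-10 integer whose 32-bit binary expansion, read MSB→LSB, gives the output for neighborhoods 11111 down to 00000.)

  nb #####: next=.  (t=0,i=19, bit31=0)
  nb ####.: next=#  (t=0,i=0, bit30=1)
  nb ###.#: next=.  (t=0,i=1, bit29=0)
  nb ###..: next=.  (t=0,i=14, bit28=0)
  nb ##.##: next=.  (t=1,i=7, bit27=0)
  nb ##.#.: next=.  (t=0,i=2, bit26=0)
  nb ##..#: next=#  (t=0,i=15, bit25=1)
  nb ##...: next=#  (t=3,i=16, bit24=1)
  nb #.###: next=#  (t=0,i=11, bit23=1)
  nb #.##.: next=#  (t=1,i=5, bit22=1)
  nb #.#.#: next=#  (t=2,i=3, bit21=1)
  nb #.#..: next=#  (t=0,i=3, bit20=1)
  nb #..##: next=#  (t=0,i=16, bit19=1)
  nb #..#.: next=.  (t=1,i=2, bit18=0)
  nb #...#: next=.  (t=2,i=13, bit17=0)
  nb #....: next=#  (t=0,i=5, bit16=1)
  nb .####: next=#  (t=0,i=12, bit15=1)
  nb .###.: next=.  (t=1,i=12, bit14=0)
  nb .##.#: next=.  (t=1,i=6, bit13=0)
  nb .##..: next=#  (t=3,i=15, bit12=1)
  nb .#.##: next=.  (t=0,i=10, bit11=0)
  nb .#.#.: next=#  (t=2,i=2, bit10=1)
  nb .#..#: next=#  (t=1,i=1, bit9=1)
  nb .#...: next=.  (t=0,i=4, bit8=0)
  nb ..###: next=#  (t=0,i=17, bit7=1)
  nb ..##.: next=.  (t=3,i=14, bit6=0)
  nb ..#.#: next=#  (t=0,i=9, bit5=1)
  nb ..#..: next=.  (t=1,i=0, bit4=0)
  nb ...##: next=#  (t=2,i=14, bit3=1)
  nb ...#.: next=#  (t=0,i=8, bit2=1)
  nb ....#: next=.  (t=0,i=7, bit1=0)
  nb .....: next=#  (t=0,i=6, bit0=1)
  bits 01000011111110011001011010101101 = 1140430509

1140430509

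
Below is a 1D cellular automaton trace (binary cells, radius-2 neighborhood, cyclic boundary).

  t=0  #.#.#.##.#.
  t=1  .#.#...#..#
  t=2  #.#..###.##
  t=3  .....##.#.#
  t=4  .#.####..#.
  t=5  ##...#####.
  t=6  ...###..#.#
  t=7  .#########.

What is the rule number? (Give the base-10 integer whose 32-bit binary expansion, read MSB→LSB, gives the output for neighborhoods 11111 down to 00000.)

  ##### -> .   bit 31 = 0  t=5,i=7
  ####. -> #   bit 30 = 1  t=4,i=5
  ###.# -> .   bit 29 = 0  t=2,i=0
  ###.. -> #   bit 28 = 1  t=4,i=6
  ##.## -> #   bit 27 = 1  t=2,i=8
  ##.#. -> .   bit 26 = 0  t=0,i=8
  ##..# -> #   bit 25 = 1  t=4,i=7
  ##... -> .   bit 24 = 0  t=5,i=2
  #.### -> .   bit 23 = 0  t=2,i=9
  #.##. -> .   bit 22 = 0  t=0,i=6
  #.#.# -> .   bit 21 = 0  t=0,i=0
  #.#.. -> .   bit 20 = 0  t=1,i=3
  #..## -> .   bit 19 = 0  t=2,i=4
  #..#. -> #   bit 18 = 1  t=1,i=9
  #...# -> #   bit 17 = 1  t=1,i=5
  #.... -> #   bit 16 = 1  t=3,i=1
  .#### -> .   bit 15 = 0  t=4,i=4
  .###. -> #   bit 14 = 1  t=2,i=6
  .##.# -> #   bit 13 = 1  t=0,i=7
  .##.. -> .   bit 12 = 0  t=5,i=1
  .#.## -> .   bit 11 = 0  t=0,i=5
  .#.#. -> #   bit 10 = 1  t=0,i=1
  .#..# -> .   bit 9 = 0  t=1,i=8
  .#... -> .   bit 8 = 0  t=1,i=4
  ..### -> #   bit 7 = 1  t=2,i=5
  ..##. -> #   bit 6 = 1  t=3,i=5
  ..#.# -> #   bit 5 = 1  t=1,i=10
  ..#.. -> #   bit 4 = 1  t=1,i=7
  ...## -> #   bit 3 = 1  t=3,i=4
  ...#. -> #   bit 2 = 1  t=1,i=6
  ....# -> #   bit 1 = 1  t=3,i=3
  ..... -> .   bit 0 = 0  t=3,i=2
  bits 01011010000001110110010011111110 = 1510434046

1510434046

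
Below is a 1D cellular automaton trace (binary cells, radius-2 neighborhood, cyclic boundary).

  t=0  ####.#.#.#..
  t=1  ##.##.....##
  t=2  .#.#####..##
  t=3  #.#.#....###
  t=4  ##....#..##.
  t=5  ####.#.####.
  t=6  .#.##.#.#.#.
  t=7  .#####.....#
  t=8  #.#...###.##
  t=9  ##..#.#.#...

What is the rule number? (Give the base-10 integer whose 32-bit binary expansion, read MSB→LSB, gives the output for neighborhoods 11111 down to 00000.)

  ##### -> .   bit 31 = 0  t=2,i=5
  ####. -> .   bit 30 = 0  t=0,i=2
  ###.# -> #   bit 29 = 1  t=0,i=3
  ###.. -> .   bit 28 = 0  t=2,i=7
  ##.## -> .   bit 27 = 0  t=1,i=2
  ##.#. -> #   bit 26 = 1  t=0,i=4
  ##..# -> .   bit 25 = 0  t=2,i=8
  ##... -> #   bit 24 = 1  t=1,i=5
  #.### -> .   bit 23 = 0  t=2,i=3
  #.##. -> #   bit 22 = 1  t=1,i=3
  #.#.# -> .   bit 21 = 0  t=0,i=5
  #.#.. -> .   bit 20 = 0  t=0,i=9
  #..## -> #   bit 19 = 1  t=0,i=11
  #..#. -> .   bit 18 = 0  t=6,i=0
  #...# -> #   bit 17 = 1  t=8,i=4
  #.... -> #   bit 16 = 1  t=1,i=6
  .#### -> #   bit 15 = 1  t=0,i=1
  .###. -> .   bit 14 = 0  t=8,i=7
  .##.# -> #   bit 13 = 1  t=2,i=11
  .##.. -> #   bit 12 = 1  t=1,i=4
  .#.## -> #   bit 11 = 1  t=2,i=2
  .#.#. -> .   bit 10 = 0  t=0,i=6
  .#..# -> #   bit 9 = 1  t=0,i=10
  .#... -> .   bit 8 = 0  t=3,i=5
  ..### -> #   bit 7 = 1  t=0,i=0
  ..##. -> #   bit 6 = 1  t=2,i=10
  ..#.# -> #   bit 5 = 1  t=6,i=1
  ..#.. -> .   bit 4 = 0  t=4,i=6
  ...## -> .   bit 3 = 0  t=1,i=9
  ...#. -> #   bit 2 = 1  t=4,i=5
  ....# -> .   bit 1 = 0  t=1,i=8
  ..... -> #   bit 0 = 1  t=1,i=7
  bits 00100101010010111011101011100101 = 625720037

625720037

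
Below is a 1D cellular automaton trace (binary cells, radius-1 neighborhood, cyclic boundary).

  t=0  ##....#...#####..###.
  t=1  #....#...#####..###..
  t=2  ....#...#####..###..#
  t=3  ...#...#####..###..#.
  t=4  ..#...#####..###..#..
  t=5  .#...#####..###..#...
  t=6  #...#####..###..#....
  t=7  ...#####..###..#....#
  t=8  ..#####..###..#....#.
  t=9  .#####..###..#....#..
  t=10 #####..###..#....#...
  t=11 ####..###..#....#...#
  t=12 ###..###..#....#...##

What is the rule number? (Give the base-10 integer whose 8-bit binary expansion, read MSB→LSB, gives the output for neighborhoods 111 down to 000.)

138

  [7] ### => #  t=0,i=11
  [6] ##. => .  t=0,i=1
  [5] #.# => .  t=0,i=20
  [4] #.. => .  t=0,i=2
  [3] .## => #  t=0,i=0
  [2] .#. => .  t=0,i=6
  [1] ..# => #  t=0,i=5
  [0] ... => .  t=0,i=3
  bits 10001010 = 138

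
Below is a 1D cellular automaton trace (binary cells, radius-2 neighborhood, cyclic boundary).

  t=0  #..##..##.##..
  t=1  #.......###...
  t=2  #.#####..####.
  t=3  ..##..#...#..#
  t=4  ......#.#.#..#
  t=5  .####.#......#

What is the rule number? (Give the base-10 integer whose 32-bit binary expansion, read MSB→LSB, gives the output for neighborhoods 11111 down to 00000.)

  #####|.  b31=0 t=2,i=4
  ####.|.  b30=0 t=2,i=5
  ###.#|.  b29=0 t=2,i=12
  ###..|#  b28=1 t=1,i=10
  ##.##|#  b27=1 t=0,i=9
  ##.#.|#  b26=1 t=2,i=13
  ##..#|.  b25=0 t=0,i=5
  ##...|#  b24=1 t=1,i=11
  #.###|#  b23=1 t=2,i=2
  #.##.|#  b22=1 t=0,i=10
  #.#.#|.  b21=0 t=2,i=0
  #.#..|.  b20=0 t=4,i=10
  #..##|.  b19=0 t=0,i=2
  #..#.|.  b18=0 t=0,i=13
  #...#|#  b17=1 t=1,i=12
  #....|#  b16=1 t=1,i=2
  .####|#  b15=1 t=2,i=3
  .###.|#  b14=1 t=1,i=9
  .##.#|#  b13=1 t=0,i=8
  .##..|.  b12=0 t=0,i=4
  .#.##|.  b11=0 t=2,i=1
  .#.#.|.  b10=0 t=4,i=7
  .#..#|.  b9=0 t=0,i=1
  .#...|.  b8=0 t=1,i=1
  ..###|.  b7=0 t=1,i=8
  ..##.|.  b6=0 t=0,i=3
  ..#.#|#  b5=1 t=4,i=6
  ..#..|#  b4=1 t=0,i=0
  ...##|.  b3=0 t=1,i=7
  ...#.|.  b2=0 t=1,i=13
  ....#|#  b1=1 t=1,i=6
  .....|#  b0=1 t=1,i=3
  bits 00011101110000111110000000110011 = 499376179

499376179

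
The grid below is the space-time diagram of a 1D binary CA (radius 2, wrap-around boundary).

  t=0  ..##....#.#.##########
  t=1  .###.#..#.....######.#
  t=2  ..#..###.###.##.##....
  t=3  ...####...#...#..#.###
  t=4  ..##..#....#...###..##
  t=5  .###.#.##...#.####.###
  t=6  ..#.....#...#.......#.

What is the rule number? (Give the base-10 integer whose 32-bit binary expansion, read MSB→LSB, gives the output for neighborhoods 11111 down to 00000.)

2417849321

  [31] ##### => #  t=0,i=14
  [30] ####. => .  t=0,i=20
  [29] ###.# => .  t=1,i=3
  [28] ###.. => #  t=0,i=21
  [27] ##.## => .  t=2,i=8
  [26] ##.#. => .  t=1,i=4
  [25] ##..# => .  t=0,i=0
  [24] ##... => .  t=0,i=4
  [23] #.### => .  t=0,i=12
  [22] #.##. => .  t=2,i=13
  [21] #.#.# => .  t=0,i=10
  [20] #.#.. => #  t=1,i=5
  [19] #..## => #  t=0,i=1
  [18] #..#. => #  t=1,i=7
  [17] #...# => .  t=3,i=1
  [16] #.... => #  t=0,i=5
  [15] .#### => .  t=0,i=13
  [14] .###. => #  t=1,i=2
  [13] .##.# => #  t=2,i=14
  [12] .##.. => #  t=0,i=3
  [11] .#.## => .  t=0,i=11
  [10] .#.#. => .  t=0,i=9
  [9] .#..# => #  t=1,i=6
  [8] .#... => #  t=1,i=9
  [7] ..### => #  t=1,i=14
  [6] ..##. => #  t=0,i=2
  [5] ..#.# => #  t=0,i=8
  [4] ..#.. => .  t=1,i=8
  [3] ...## => #  t=1,i=13
  [2] ...#. => .  t=0,i=7
  [1] ....# => .  t=0,i=6
  [0] ..... => #  t=1,i=11
  bits 10010000000111010111001111101001 = 2417849321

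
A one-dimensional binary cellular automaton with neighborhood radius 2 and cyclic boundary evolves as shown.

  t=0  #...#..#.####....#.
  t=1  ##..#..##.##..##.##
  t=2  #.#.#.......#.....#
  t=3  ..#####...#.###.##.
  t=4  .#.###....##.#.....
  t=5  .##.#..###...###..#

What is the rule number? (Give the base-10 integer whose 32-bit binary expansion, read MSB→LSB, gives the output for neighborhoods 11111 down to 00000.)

  #####|#  b31=1 t=3,i=4
  ####.|#  b30=1 t=0,i=11
  ###.#|.  b29=0 t=3,i=14
  ###..|.  b28=0 t=0,i=12
  ##.##|.  b27=0 t=1,i=9
  ##.#.|.  b26=0 t=2,i=1
  ##..#|#  b25=1 t=1,i=2
  ##...|.  b24=0 t=0,i=13
  #.###|.  b23=0 t=0,i=9
  #.##.|.  b22=0 t=1,i=10
  #.#.#|#  b21=1 t=2,i=2
  #.#..|#  b20=1 t=0,i=0
  #..##|.  b19=0 t=1,i=6
  #..#.|.  b18=0 t=0,i=6
  #...#|.  b17=0 t=0,i=2
  #....|#  b16=1 t=0,i=14
  .####|#  b15=1 t=0,i=10
  .###.|#  b14=1 t=3,i=13
  .##.#|.  b13=0 t=1,i=8
  .##..|.  b12=0 t=1,i=11
  .#.##|#  b11=1 t=0,i=8
  .#.#.|#  b10=1 t=0,i=18
  .#..#|.  b9=0 t=0,i=5
  .#...|#  b8=1 t=0,i=1
  ..###|.  b7=0 t=3,i=2
  ..##.|.  b6=0 t=1,i=7
  ..#.#|#  b5=1 t=0,i=7
  ..#..|#  b4=1 t=0,i=4
  ...##|#  b3=1 t=2,i=17
  ...#.|.  b2=0 t=0,i=3
  ....#|#  b1=1 t=0,i=15
  .....|.  b0=0 t=2,i=7
  bits 11000010001100011100110100111010 = 3258043706

3258043706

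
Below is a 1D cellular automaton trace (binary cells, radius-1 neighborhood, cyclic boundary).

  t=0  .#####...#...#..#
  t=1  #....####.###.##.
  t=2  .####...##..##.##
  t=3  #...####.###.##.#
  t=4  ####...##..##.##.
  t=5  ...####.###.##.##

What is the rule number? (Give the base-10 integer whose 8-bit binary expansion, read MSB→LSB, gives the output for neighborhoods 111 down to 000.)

115

  ### -> .   bit 7 = 0  t=0,i=2
  ##. -> #   bit 6 = 1  t=0,i=5
  #.# -> #   bit 5 = 1  t=0,i=0
  #.. -> #   bit 4 = 1  t=0,i=6
  .## -> .   bit 3 = 0  t=0,i=1
  .#. -> .   bit 2 = 0  t=0,i=9
  ..# -> #   bit 1 = 1  t=0,i=8
  ... -> #   bit 0 = 1  t=0,i=7
  bits 01110011 = 115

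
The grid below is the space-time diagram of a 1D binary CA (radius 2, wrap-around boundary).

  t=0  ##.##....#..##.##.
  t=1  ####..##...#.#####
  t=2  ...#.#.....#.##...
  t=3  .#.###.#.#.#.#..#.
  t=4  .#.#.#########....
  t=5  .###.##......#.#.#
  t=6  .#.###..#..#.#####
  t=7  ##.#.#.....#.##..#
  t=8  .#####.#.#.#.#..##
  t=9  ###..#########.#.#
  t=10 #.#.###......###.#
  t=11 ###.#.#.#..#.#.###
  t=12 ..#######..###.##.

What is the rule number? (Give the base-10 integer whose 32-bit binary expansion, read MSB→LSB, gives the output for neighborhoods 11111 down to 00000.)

1022993570

  nb #####: next=.  (t=1,i=0, bit31=0)
  nb ####.: next=.  (t=1,i=2, bit30=0)
  nb ###.#: next=#  (t=3,i=5, bit29=1)
  nb ###..: next=#  (t=1,i=3, bit28=1)
  nb ##.##: next=#  (t=0,i=2, bit27=1)
  nb ##.#.: next=#  (t=3,i=6, bit26=1)
  nb ##..#: next=.  (t=1,i=4, bit25=0)
  nb ##...: next=.  (t=0,i=5, bit24=0)
  nb #.###: next=#  (t=1,i=13, bit23=1)
  nb #.##.: next=#  (t=0,i=0, bit22=1)
  nb #.#.#: next=#  (t=3,i=7, bit21=1)
  nb #.#..: next=#  (t=2,i=5, bit20=1)
  nb #..##: next=#  (t=0,i=11, bit19=1)
  nb #..#.: next=.  (t=3,i=0, bit18=0)
  nb #...#: next=.  (t=1,i=9, bit17=0)
  nb #....: next=#  (t=0,i=6, bit16=1)
  nb .####: next=#  (t=1,i=14, bit15=1)
  nb .###.: next=.  (t=3,i=4, bit14=0)
  nb .##.#: next=#  (t=0,i=1, bit13=1)
  nb .##..: next=.  (t=0,i=4, bit12=0)
  nb .#.##: next=.  (t=1,i=12, bit11=0)
  nb .#.#.: next=#  (t=2,i=4, bit10=1)
  nb .#..#: next=.  (t=0,i=10, bit9=0)
  nb .#...: next=.  (t=2,i=6, bit8=0)
  nb ..###: next=#  (t=7,i=17, bit7=1)
  nb ..##.: next=.  (t=0,i=12, bit6=0)
  nb ..#.#: next=#  (t=1,i=11, bit5=1)
  nb ..#..: next=.  (t=0,i=9, bit4=0)
  nb ...##: next=.  (t=10,i=12, bit3=0)
  nb ...#.: next=.  (t=0,i=8, bit2=0)
  nb ....#: next=#  (t=0,i=7, bit1=1)
  nb .....: next=.  (t=2,i=0, bit0=0)
  bits 00111100111110011010010010100010 = 1022993570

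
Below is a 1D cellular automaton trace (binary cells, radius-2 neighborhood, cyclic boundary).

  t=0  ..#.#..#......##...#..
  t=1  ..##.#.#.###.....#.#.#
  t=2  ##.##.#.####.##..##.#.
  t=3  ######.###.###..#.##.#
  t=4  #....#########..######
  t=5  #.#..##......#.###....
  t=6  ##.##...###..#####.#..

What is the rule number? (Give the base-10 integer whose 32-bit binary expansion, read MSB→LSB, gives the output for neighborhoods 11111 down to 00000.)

  nb #####: next=.  (t=3,i=1, bit31=0)
  nb ####.: next=.  (t=2,i=10, bit30=0)
  nb ###.#: next=#  (t=2,i=11, bit29=1)
  nb ###..: next=#  (t=1,i=11, bit28=1)
  nb ##.##: next=#  (t=2,i=2, bit27=1)
  nb ##.#.: next=#  (t=1,i=4, bit26=1)
  nb ##..#: next=.  (t=2,i=15, bit25=0)
  nb ##...: next=.  (t=0,i=16, bit24=0)
  nb #.###: next=#  (t=1,i=9, bit23=1)
  nb #.##.: next=#  (t=2,i=0, bit22=1)
  nb #.#.#: next=.  (t=1,i=5, bit21=0)
  nb #.#..: next=.  (t=0,i=4, bit20=0)
  nb #..##: next=#  (t=1,i=1, bit19=1)
  nb #..#.: next=.  (t=0,i=6, bit18=0)
  nb #...#: next=#  (t=0,i=17, bit17=1)
  nb #....: next=#  (t=0,i=9, bit16=1)
  nb .####: next=#  (t=2,i=9, bit15=1)
  nb .###.: next=#  (t=1,i=10, bit14=1)
  nb .##.#: next=#  (t=1,i=3, bit13=1)
  nb .##..: next=.  (t=0,i=15, bit12=0)
  nb .#.##: next=#  (t=1,i=8, bit11=1)
  nb .#.#.: next=#  (t=0,i=3, bit10=1)
  nb .#..#: next=#  (t=0,i=5, bit9=1)
  nb .#...: next=.  (t=0,i=8, bit8=0)
  nb ..###: next=#  (t=4,i=5, bit7=1)
  nb ..##.: next=.  (t=0,i=14, bit6=0)
  nb ..#.#: next=#  (t=0,i=2, bit5=1)
  nb ..#..: next=#  (t=0,i=7, bit4=1)
  nb ...##: next=.  (t=0,i=13, bit3=0)
  nb ...#.: next=.  (t=0,i=1, bit2=0)
  nb ....#: next=.  (t=0,i=0, bit1=0)
  nb .....: next=#  (t=0,i=10, bit0=1)
  bits 00111100110010111110111010110001 = 1019997873

1019997873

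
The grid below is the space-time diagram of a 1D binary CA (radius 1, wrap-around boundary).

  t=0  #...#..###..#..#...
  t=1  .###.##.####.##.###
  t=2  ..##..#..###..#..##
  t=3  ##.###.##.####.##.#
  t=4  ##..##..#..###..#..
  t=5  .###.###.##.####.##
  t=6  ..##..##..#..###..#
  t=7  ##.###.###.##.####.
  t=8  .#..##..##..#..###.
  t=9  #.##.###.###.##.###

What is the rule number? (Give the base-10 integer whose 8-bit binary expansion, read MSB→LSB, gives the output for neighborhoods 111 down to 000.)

211

  nb ###: next=#  (t=0,i=8, bit7=1)
  nb ##.: next=#  (t=0,i=9, bit6=1)
  nb #.#: next=.  (t=1,i=0, bit5=0)
  nb #..: next=#  (t=0,i=1, bit4=1)
  nb .##: next=.  (t=0,i=7, bit3=0)
  nb .#.: next=.  (t=0,i=0, bit2=0)
  nb ..#: next=#  (t=0,i=3, bit1=1)
  nb ...: next=#  (t=0,i=2, bit0=1)
  bits 11010011 = 211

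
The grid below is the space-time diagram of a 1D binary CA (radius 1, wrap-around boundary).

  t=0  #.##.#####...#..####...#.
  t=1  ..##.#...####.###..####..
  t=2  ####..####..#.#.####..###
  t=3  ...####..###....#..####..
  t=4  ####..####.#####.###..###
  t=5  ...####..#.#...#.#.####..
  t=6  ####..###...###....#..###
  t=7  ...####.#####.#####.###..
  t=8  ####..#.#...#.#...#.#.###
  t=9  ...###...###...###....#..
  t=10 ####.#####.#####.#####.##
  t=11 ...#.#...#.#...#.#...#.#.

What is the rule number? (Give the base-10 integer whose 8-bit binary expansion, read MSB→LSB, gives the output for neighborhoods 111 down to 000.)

91

  [7] ### => .  t=0,i=6
  [6] ##. => #  t=0,i=3
  [5] #.# => .  t=0,i=1
  [4] #.. => #  t=0,i=10
  [3] .## => #  t=0,i=2
  [2] .#. => .  t=0,i=0
  [1] ..# => #  t=0,i=12
  [0] ... => #  t=0,i=11
  bits 01011011 = 91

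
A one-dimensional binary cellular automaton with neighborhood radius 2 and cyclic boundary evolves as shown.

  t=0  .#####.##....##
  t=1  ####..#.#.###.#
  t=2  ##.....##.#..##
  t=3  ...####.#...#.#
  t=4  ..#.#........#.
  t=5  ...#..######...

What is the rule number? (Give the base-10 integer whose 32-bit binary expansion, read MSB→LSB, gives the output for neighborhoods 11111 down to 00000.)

  ##### -> #   bit 31 = 1  t=0,i=3
  ####. -> .   bit 30 = 0  t=0,i=4
  ###.# -> .   bit 29 = 0  t=0,i=5
  ###.. -> .   bit 28 = 0  t=1,i=3
  ##.## -> #   bit 27 = 1  t=0,i=0
  ##.#. -> .   bit 26 = 0  t=2,i=9
  ##..# -> .   bit 25 = 0  t=1,i=4
  ##... -> .   bit 24 = 0  t=0,i=9
  #.### -> #   bit 23 = 1  t=0,i=1
  #.##. -> .   bit 22 = 0  t=0,i=7
  #.#.# -> #   bit 21 = 1  t=1,i=8
  #.#.. -> .   bit 20 = 0  t=2,i=10
  #..## -> #   bit 19 = 1  t=2,i=12
  #..#. -> .   bit 18 = 0  t=1,i=5
  #...# -> .   bit 17 = 0  t=3,i=1
  #.... -> #   bit 16 = 1  t=0,i=10
  .#### -> #   bit 15 = 1  t=0,i=2
  .###. -> .   bit 14 = 0  t=1,i=11
  .##.# -> #   bit 13 = 1  t=0,i=14
  .##.. -> #   bit 12 = 1  t=0,i=8
  .#.## -> .   bit 11 = 0  t=1,i=9
  .#.#. -> #   bit 10 = 1  t=1,i=7
  .#..# -> .   bit 9 = 0  t=2,i=11
  .#... -> .   bit 8 = 0  t=3,i=0
  ..### -> .   bit 7 = 0  t=2,i=13
  ..##. -> .   bit 6 = 0  t=0,i=13
  ..#.# -> .   bit 5 = 0  t=1,i=6
  ..#.. -> .   bit 4 = 0  t=4,i=13
  ...## -> #   bit 3 = 1  t=0,i=12
  ...#. -> .   bit 2 = 0  t=3,i=11
  ....# -> #   bit 1 = 1  t=0,i=11
  ..... -> #   bit 0 = 1  t=2,i=4
  bits 10001000101010011011010000001011 = 2292823051

2292823051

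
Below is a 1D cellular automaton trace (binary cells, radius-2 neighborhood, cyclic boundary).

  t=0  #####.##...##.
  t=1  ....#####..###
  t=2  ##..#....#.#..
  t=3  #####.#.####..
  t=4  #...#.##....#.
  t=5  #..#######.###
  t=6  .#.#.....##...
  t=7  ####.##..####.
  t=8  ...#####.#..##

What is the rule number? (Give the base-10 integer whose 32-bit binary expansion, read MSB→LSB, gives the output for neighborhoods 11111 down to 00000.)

729103605

  ##### -> .   bit 31 = 0  t=0,i=2
  ####. -> .   bit 30 = 0  t=0,i=3
  ###.# -> #   bit 29 = 1  t=0,i=4
  ###.. -> .   bit 28 = 0  t=1,i=8
  ##.## -> #   bit 27 = 1  t=0,i=5
  ##.#. -> .   bit 26 = 0  t=3,i=5
  ##..# -> #   bit 25 = 1  t=1,i=9
  ##... -> #   bit 24 = 1  t=0,i=8
  #.### -> .   bit 23 = 0  t=0,i=0
  #.##. -> #   bit 22 = 1  t=0,i=6
  #.#.# -> #   bit 21 = 1  t=3,i=6
  #.#.. -> #   bit 20 = 1  t=2,i=11
  #..## -> .   bit 19 = 0  t=1,i=10
  #..#. -> #   bit 18 = 1  t=2,i=3
  #...# -> .   bit 17 = 0  t=0,i=9
  #.... -> #   bit 16 = 1  t=1,i=1
  .#### -> .   bit 15 = 0  t=0,i=1
  .###. -> .   bit 14 = 0  t=1,i=12
  .##.# -> #   bit 13 = 1  t=0,i=12
  .##.. -> #   bit 12 = 1  t=0,i=7
  .#.## -> #   bit 11 = 1  t=3,i=7
  .#.#. -> #   bit 10 = 1  t=2,i=10
  .#..# -> .   bit 9 = 0  t=2,i=12
  .#... -> .   bit 8 = 0  t=2,i=5
  ..### -> #   bit 7 = 1  t=1,i=4
  ..##. -> #   bit 6 = 1  t=0,i=11
  ..#.# -> #   bit 5 = 1  t=2,i=9
  ..#.. -> #   bit 4 = 1  t=2,i=4
  ...## -> .   bit 3 = 0  t=0,i=10
  ...#. -> #   bit 2 = 1  t=2,i=8
  ....# -> .   bit 1 = 0  t=1,i=2
  ..... -> #   bit 0 = 1  t=6,i=6
  bits 00101011011101010011110011110101 = 729103605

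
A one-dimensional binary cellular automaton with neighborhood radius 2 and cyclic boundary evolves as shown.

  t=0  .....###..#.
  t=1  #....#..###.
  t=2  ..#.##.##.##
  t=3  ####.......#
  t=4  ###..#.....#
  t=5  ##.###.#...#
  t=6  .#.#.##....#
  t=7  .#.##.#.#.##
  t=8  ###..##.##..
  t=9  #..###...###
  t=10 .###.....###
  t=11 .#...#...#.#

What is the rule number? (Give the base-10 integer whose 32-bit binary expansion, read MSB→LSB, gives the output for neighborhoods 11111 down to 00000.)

  [31] ##### => #  t=3,i=1
  [30] ####. => #  t=3,i=2
  [29] ###.# => #  t=1,i=10
  [28] ###.. => .  t=0,i=7
  [27] ##.## => .  t=2,i=6
  [26] ##.#. => #  t=1,i=11
  [25] ##..# => #  t=0,i=8
  [24] ##... => .  t=3,i=4
  [23] #.### => #  t=5,i=3
  [22] #.##. => .  t=2,i=4
  [21] #.#.# => #  t=6,i=1
  [20] #.#.. => .  t=1,i=0
  [19] #..## => #  t=1,i=7
  [18] #..#. => #  t=0,i=9
  [17] #...# => .  t=5,i=9
  [16] #.... => #  t=0,i=0
  [15] .#### => #  t=3,i=0
  [14] .###. => .  t=0,i=6
  [13] .##.# => .  t=2,i=5
  [12] .##.. => #  t=2,i=11
  [11] .#.## => #  t=2,i=3
  [10] .#.#. => .  t=6,i=0
  [9] .#..# => .  t=1,i=6
  [8] .#... => .  t=0,i=11
  [7] ..### => #  t=0,i=5
  [6] ..##. => #  t=8,i=5
  [5] ..#.# => #  t=2,i=2
  [4] ..#.. => #  t=0,i=10
  [3] ...## => .  t=0,i=4
  [2] ...#. => #  t=1,i=4
  [1] ....# => .  t=0,i=3
  [0] ..... => .  t=0,i=1
  bits 11100110101011011001100011110100 = 3870136564

3870136564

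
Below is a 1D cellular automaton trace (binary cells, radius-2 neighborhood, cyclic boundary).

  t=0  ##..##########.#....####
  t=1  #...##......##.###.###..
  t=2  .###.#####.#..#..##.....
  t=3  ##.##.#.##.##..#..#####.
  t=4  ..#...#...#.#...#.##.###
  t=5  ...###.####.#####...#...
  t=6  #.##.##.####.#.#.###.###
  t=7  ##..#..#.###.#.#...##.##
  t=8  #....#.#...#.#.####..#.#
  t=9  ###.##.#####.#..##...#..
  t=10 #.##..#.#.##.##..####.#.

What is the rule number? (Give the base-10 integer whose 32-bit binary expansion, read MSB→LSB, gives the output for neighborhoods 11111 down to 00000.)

1764987821

  [31] ##### => .  t=0,i=6
  [30] ####. => #  t=0,i=0
  [29] ###.# => #  t=0,i=13
  [28] ###.. => .  t=0,i=1
  [27] ##.## => #  t=1,i=14
  [26] ##.#. => .  t=0,i=14
  [25] ##..# => .  t=0,i=2
  [24] ##... => #  t=1,i=6
  [23] #.### => .  t=1,i=15
  [22] #.##. => .  t=3,i=0
  [21] #.#.# => #  t=3,i=6
  [20] #.#.. => #  t=0,i=15
  [19] #..## => .  t=0,i=3
  [18] #..#. => .  t=1,i=23
  [17] #...# => #  t=1,i=2
  [16] #.... => #  t=0,i=17
  [15] .#### => #  t=0,i=5
  [14] .###. => .  t=1,i=16
  [13] .##.# => .  t=1,i=13
  [12] .##.. => #  t=1,i=5
  [11] .#.## => .  t=3,i=7
  [10] .#.#. => .  t=4,i=11
  [9] .#..# => #  t=2,i=12
  [8] .#... => #  t=0,i=16
  [7] ..### => #  t=0,i=4
  [6] ..##. => .  t=1,i=4
  [5] ..#.# => #  t=4,i=10
  [4] ..#.. => .  t=1,i=0
  [3] ...## => #  t=0,i=19
  [2] ...#. => #  t=4,i=5
  [1] ....# => .  t=0,i=18
  [0] ..... => #  t=1,i=8
  bits 01101001001100111001001110101101 = 1764987821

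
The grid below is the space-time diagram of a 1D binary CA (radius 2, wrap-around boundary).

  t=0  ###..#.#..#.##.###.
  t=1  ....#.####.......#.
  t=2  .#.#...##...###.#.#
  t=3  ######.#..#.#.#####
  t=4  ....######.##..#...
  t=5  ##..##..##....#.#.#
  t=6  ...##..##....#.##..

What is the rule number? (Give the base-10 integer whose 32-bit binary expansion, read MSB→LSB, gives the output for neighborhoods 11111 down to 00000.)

  [31] ##### => .  t=3,i=0
  [30] ####. => #  t=1,i=8
  [29] ###.# => #  t=0,i=17
  [28] ###.. => .  t=0,i=2
  [27] ##.## => .  t=0,i=14
  [26] ##.#. => #  t=2,i=15
  [25] ##..# => .  t=0,i=3
  [24] ##... => .  t=1,i=10
  [23] #.### => .  t=0,i=0
  [22] #.##. => .  t=0,i=12
  [21] #.#.# => #  t=2,i=1
  [20] #.#.. => #  t=0,i=7
  [19] #..## => #  t=5,i=3
  [18] #..#. => #  t=0,i=4
  [17] #...# => #  t=2,i=5
  [16] #.... => .  t=1,i=0
  [15] .#### => #  t=1,i=7
  [14] .###. => .  t=0,i=1
  [13] .##.# => .  t=0,i=13
  [12] .##.. => .  t=2,i=8
  [11] .#.## => .  t=0,i=11
  [10] .#.#. => #  t=0,i=6
  [9] .#..# => #  t=0,i=8
  [8] .#... => #  t=1,i=18
  [7] ..### => #  t=2,i=12
  [6] ..##. => #  t=2,i=7
  [5] ..#.# => .  t=0,i=5
  [4] ..#.. => .  t=1,i=17
  [3] ...## => .  t=2,i=6
  [2] ...#. => #  t=1,i=3
  [1] ....# => .  t=1,i=2
  [0] ..... => #  t=1,i=1
  bits 01100100001111101000011111000101 = 1681819589

1681819589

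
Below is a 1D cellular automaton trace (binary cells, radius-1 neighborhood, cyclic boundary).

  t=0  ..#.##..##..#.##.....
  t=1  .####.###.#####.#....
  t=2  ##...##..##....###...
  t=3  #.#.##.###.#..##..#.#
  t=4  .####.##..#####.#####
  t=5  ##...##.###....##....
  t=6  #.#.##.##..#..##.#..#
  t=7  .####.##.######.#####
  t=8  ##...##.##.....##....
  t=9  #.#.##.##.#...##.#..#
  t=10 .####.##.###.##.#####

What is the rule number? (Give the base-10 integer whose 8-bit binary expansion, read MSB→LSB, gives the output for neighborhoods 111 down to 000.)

62

  ###|.  b7=0 t=1,i=2
  ##.|.  b6=0 t=0,i=5
  #.#|#  b5=1 t=0,i=3
  #..|#  b4=1 t=0,i=6
  .##|#  b3=1 t=0,i=4
  .#.|#  b2=1 t=0,i=2
  ..#|#  b1=1 t=0,i=1
  ...|.  b0=0 t=0,i=0
  bits 00111110 = 62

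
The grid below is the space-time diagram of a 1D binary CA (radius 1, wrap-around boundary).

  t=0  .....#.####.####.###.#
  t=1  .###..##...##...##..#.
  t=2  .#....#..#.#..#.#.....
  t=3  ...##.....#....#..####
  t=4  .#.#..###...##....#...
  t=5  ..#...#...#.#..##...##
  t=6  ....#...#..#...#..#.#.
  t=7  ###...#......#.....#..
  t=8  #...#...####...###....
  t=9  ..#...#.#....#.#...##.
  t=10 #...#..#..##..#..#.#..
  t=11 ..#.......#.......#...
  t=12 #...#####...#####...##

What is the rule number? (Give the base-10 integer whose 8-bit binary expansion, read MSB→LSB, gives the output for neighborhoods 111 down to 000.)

  ### -> .   bit 7 = 0  t=0,i=8
  ##. -> .   bit 6 = 0  t=0,i=10
  #.# -> #   bit 5 = 1  t=0,i=6
  #.. -> .   bit 4 = 0  t=0,i=0
  .## -> #   bit 3 = 1  t=0,i=7
  .#. -> .   bit 2 = 0  t=0,i=5
  ..# -> .   bit 1 = 0  t=0,i=4
  ... -> #   bit 0 = 1  t=0,i=1
  bits 00101001 = 41

41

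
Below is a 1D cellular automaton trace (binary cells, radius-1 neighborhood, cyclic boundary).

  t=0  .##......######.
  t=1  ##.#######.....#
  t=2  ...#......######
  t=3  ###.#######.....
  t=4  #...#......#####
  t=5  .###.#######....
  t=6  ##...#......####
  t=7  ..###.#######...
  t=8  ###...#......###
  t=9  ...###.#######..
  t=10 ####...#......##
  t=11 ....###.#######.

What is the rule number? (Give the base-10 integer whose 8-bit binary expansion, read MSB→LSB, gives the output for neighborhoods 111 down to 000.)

  ### -> .   bit 7 = 0  t=0,i=10
  ##. -> .   bit 6 = 0  t=0,i=2
  #.# -> .   bit 5 = 0  t=1,i=2
  #.. -> #   bit 4 = 1  t=0,i=3
  .## -> #   bit 3 = 1  t=0,i=1
  .#. -> .   bit 2 = 0  t=2,i=3
  ..# -> #   bit 1 = 1  t=0,i=0
  ... -> #   bit 0 = 1  t=0,i=4
  bits 00011011 = 27

27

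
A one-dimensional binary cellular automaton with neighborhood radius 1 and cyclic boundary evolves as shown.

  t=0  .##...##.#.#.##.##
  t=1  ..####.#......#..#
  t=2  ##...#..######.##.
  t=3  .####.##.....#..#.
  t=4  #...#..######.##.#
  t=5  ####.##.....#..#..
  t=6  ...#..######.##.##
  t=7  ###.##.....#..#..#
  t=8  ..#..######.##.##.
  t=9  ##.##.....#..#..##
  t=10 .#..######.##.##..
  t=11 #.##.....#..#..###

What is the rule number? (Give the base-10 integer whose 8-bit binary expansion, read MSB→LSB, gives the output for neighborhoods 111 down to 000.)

  ###|.  b7=0 t=1,i=3
  ##.|#  b6=1 t=0,i=2
  #.#|.  b5=0 t=0,i=0
  #..|#  b4=1 t=0,i=3
  .##|.  b3=0 t=0,i=1
  .#.|.  b2=0 t=0,i=9
  ..#|#  b1=1 t=0,i=5
  ...|#  b0=1 t=0,i=4
  bits 01010011 = 83

83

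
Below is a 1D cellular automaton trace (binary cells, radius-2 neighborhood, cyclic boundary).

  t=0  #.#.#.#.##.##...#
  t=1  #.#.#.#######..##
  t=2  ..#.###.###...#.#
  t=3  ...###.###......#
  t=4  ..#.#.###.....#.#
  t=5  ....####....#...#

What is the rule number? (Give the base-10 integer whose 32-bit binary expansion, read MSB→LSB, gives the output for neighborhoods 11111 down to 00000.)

  #####|#  b31=1 t=1,i=8
  ####.|.  b30=0 t=1,i=11
  ###.#|.  b29=0 t=1,i=0
  ###..|.  b28=0 t=1,i=12
  ##.##|#  b27=1 t=0,i=10
  ##.#.|.  b26=0 t=0,i=1
  ##..#|.  b25=0 t=1,i=13
  ##...|.  b24=0 t=0,i=13
  #.###|#  b23=1 t=1,i=6
  #.##.|#  b22=1 t=0,i=8
  #.#.#|#  b21=1 t=0,i=2
  #.#..|#  b20=1 t=2,i=16
  #..##|#  b19=1 t=1,i=14
  #..#.|.  b18=0 t=2,i=1
  #...#|.  b17=0 t=0,i=14
  #....|.  b16=0 t=3,i=11
  .####|.  b15=0 t=1,i=7
  .###.|#  b14=1 t=1,i=16
  .##.#|#  b13=1 t=0,i=0
  .##..|#  b12=1 t=0,i=12
  .#.##|#  b11=1 t=0,i=7
  .#.#.|.  b10=0 t=0,i=3
  .#..#|.  b9=0 t=2,i=0
  .#...|.  b8=0 t=3,i=0
  ..###|.  b7=0 t=1,i=15
  ..##.|#  b6=1 t=0,i=16
  ..#.#|.  b5=0 t=2,i=2
  ..#..|#  b4=1 t=3,i=16
  ...##|#  b3=1 t=0,i=15
  ...#.|.  b2=0 t=2,i=13
  ....#|#  b1=1 t=3,i=14
  .....|.  b0=0 t=3,i=12
  bits 10001000111110000111100001011010 = 2297985114

2297985114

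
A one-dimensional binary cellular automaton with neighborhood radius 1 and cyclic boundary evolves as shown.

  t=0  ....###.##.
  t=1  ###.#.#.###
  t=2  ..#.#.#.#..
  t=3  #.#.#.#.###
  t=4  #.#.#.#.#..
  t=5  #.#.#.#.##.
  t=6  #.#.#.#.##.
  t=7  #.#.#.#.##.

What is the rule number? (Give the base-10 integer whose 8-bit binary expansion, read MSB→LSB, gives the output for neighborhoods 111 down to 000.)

  ###|.  b7=0 t=0,i=5
  ##.|#  b6=1 t=0,i=6
  #.#|.  b5=0 t=0,i=7
  #..|#  b4=1 t=0,i=10
  .##|#  b3=1 t=0,i=4
  .#.|#  b2=1 t=1,i=4
  ..#|.  b1=0 t=0,i=3
  ...|#  b0=1 t=0,i=0
  bits 01011101 = 93

93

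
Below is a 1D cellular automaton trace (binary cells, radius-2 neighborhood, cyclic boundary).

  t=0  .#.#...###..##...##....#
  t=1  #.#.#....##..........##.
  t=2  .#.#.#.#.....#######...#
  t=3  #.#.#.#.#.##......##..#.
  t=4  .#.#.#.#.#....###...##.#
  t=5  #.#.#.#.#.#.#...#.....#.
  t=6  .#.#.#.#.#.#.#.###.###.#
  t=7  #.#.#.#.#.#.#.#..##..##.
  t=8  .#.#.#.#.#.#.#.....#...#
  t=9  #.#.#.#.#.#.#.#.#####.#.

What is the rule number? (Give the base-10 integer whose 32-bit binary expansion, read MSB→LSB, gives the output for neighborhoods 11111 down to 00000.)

2114194711

  #####|.  b31=0 t=2,i=15
  ####.|#  b30=1 t=2,i=18
  ###.#|#  b29=1 t=6,i=17
  ###..|#  b28=1 t=0,i=9
  ##.##|#  b27=1 t=6,i=18
  ##.#.|#  b26=1 t=1,i=23
  ##..#|#  b25=1 t=0,i=10
  ##...|.  b24=0 t=0,i=14
  #.###|.  b23=0 t=6,i=15
  #.##.|.  b22=0 t=3,i=10
  #.#.#|.  b21=0 t=0,i=1
  #.#..|.  b20=0 t=0,i=3
  #..##|.  b19=0 t=0,i=11
  #..#.|#  b18=1 t=3,i=21
  #...#|.  b17=0 t=0,i=5
  #....|.  b16=0 t=0,i=20
  .####|.  b15=0 t=2,i=14
  .###.|.  b14=0 t=0,i=8
  .##.#|.  b13=0 t=1,i=22
  .##..|.  b12=0 t=0,i=13
  .#.##|#  b11=1 t=3,i=9
  .#.#.|#  b10=1 t=0,i=0
  .#..#|.  b9=0 t=7,i=15
  .#...|#  b8=1 t=0,i=4
  ..###|.  b7=0 t=0,i=7
  ..##.|.  b6=0 t=0,i=12
  ..#.#|.  b5=0 t=0,i=23
  ..#..|#  b4=1 t=5,i=16
  ...##|.  b3=0 t=0,i=6
  ...#.|#  b2=1 t=0,i=22
  ....#|#  b1=1 t=0,i=21
  .....|#  b0=1 t=1,i=13
  bits 01111110000001000000110100010111 = 2114194711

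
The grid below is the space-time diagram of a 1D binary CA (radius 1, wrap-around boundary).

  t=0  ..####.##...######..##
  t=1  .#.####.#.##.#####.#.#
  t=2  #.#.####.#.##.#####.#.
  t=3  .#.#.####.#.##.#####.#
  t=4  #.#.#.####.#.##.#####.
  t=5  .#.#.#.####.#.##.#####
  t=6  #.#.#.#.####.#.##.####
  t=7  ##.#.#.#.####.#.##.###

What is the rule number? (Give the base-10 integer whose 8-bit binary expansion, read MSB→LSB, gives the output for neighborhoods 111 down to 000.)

227

  ### -> #   bit 7 = 1  t=0,i=3
  ##. -> #   bit 6 = 1  t=0,i=5
  #.# -> #   bit 5 = 1  t=0,i=6
  #.. -> .   bit 4 = 0  t=0,i=0
  .## -> .   bit 3 = 0  t=0,i=2
  .#. -> .   bit 2 = 0  t=1,i=1
  ..# -> #   bit 1 = 1  t=0,i=1
  ... -> #   bit 0 = 1  t=0,i=10
  bits 11100011 = 227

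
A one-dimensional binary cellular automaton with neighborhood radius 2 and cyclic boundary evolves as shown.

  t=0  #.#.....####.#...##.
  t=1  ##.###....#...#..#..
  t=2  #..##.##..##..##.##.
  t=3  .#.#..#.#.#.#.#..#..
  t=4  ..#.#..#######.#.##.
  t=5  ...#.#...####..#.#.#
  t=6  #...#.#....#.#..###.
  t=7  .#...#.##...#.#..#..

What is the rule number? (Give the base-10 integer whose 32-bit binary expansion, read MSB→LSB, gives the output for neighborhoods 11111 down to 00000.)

3286320977

  ##### -> #   bit 31 = 1  t=4,i=9
  ####. -> #   bit 30 = 1  t=0,i=10
  ###.# -> .   bit 29 = 0  t=0,i=11
  ###.. -> .   bit 28 = 0  t=1,i=5
  ##.## -> .   bit 27 = 0  t=1,i=2
  ##.#. -> .   bit 26 = 0  t=0,i=12
  ##..# -> #   bit 25 = 1  t=2,i=8
  ##... -> #   bit 24 = 1  t=1,i=6
  #.### -> #   bit 23 = 1  t=1,i=3
  #.##. -> #   bit 22 = 1  t=2,i=6
  #.#.# -> #   bit 21 = 1  t=0,i=0
  #.#.. -> .   bit 20 = 0  t=0,i=2
  #..## -> .   bit 19 = 0  t=1,i=19
  #..#. -> .   bit 18 = 0  t=1,i=16
  #...# -> .   bit 17 = 0  t=0,i=15
  #.... -> #   bit 16 = 1  t=0,i=4
  .#### -> .   bit 15 = 0  t=0,i=9
  .###. -> #   bit 14 = 1  t=1,i=4
  .##.# -> .   bit 13 = 0  t=0,i=18
  .##.. -> .   bit 12 = 0  t=2,i=7
  .#.## -> .   bit 11 = 0  t=4,i=16
  .#.#. -> #   bit 10 = 1  t=0,i=1
  .#..# -> #   bit 9 = 1  t=1,i=15
  .#... -> #   bit 8 = 1  t=0,i=3
  ..### -> .   bit 7 = 0  t=0,i=8
  ..##. -> #   bit 6 = 1  t=0,i=17
  ..#.# -> .   bit 5 = 0  t=3,i=1
  ..#.. -> #   bit 4 = 1  t=1,i=10
  ...## -> .   bit 3 = 0  t=0,i=7
  ...#. -> .   bit 2 = 0  t=1,i=9
  ....# -> .   bit 1 = 0  t=0,i=6
  ..... -> #   bit 0 = 1  t=0,i=5
  bits 11000011111000010100011101010001 = 3286320977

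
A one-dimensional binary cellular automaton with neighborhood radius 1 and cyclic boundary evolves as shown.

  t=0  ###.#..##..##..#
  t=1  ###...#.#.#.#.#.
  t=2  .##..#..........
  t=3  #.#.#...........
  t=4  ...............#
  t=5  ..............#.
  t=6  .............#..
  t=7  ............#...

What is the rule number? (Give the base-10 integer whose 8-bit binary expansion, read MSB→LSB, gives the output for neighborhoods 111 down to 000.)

  ### -> #   bit 7 = 1  t=0,i=0
  ##. -> #   bit 6 = 1  t=0,i=2
  #.# -> .   bit 5 = 0  t=0,i=3
  #.. -> .   bit 4 = 0  t=0,i=5
  .## -> .   bit 3 = 0  t=0,i=7
  .#. -> .   bit 2 = 0  t=0,i=4
  ..# -> #   bit 1 = 1  t=0,i=6
  ... -> .   bit 0 = 0  t=1,i=4
  bits 11000010 = 194

194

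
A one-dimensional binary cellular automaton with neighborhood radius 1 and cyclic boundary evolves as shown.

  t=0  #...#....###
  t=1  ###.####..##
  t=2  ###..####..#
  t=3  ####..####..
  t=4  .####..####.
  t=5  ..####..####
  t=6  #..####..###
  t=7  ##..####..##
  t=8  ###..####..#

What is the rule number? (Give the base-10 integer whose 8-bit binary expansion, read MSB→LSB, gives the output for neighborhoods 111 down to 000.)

213

  nb ###: next=#  (t=0,i=10, bit7=1)
  nb ##.: next=#  (t=0,i=0, bit6=1)
  nb #.#: next=.  (t=1,i=3, bit5=0)
  nb #..: next=#  (t=0,i=1, bit4=1)
  nb .##: next=.  (t=0,i=9, bit3=0)
  nb .#.: next=#  (t=0,i=4, bit2=1)
  nb ..#: next=.  (t=0,i=3, bit1=0)
  nb ...: next=#  (t=0,i=2, bit0=1)
  bits 11010101 = 213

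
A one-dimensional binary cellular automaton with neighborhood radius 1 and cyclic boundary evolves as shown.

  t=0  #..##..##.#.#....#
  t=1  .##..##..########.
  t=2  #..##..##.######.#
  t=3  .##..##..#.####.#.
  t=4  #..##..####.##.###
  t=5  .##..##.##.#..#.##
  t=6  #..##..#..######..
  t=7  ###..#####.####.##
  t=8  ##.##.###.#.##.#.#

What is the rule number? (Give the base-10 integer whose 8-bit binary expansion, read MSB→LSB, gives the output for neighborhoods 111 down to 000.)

183

  ###|#  b7=1 t=1,i=10
  ##.|.  b6=0 t=0,i=0
  #.#|#  b5=1 t=0,i=9
  #..|#  b4=1 t=0,i=1
  .##|.  b3=0 t=0,i=3
  .#.|#  b2=1 t=0,i=10
  ..#|#  b1=1 t=0,i=2
  ...|#  b0=1 t=0,i=14
  bits 10110111 = 183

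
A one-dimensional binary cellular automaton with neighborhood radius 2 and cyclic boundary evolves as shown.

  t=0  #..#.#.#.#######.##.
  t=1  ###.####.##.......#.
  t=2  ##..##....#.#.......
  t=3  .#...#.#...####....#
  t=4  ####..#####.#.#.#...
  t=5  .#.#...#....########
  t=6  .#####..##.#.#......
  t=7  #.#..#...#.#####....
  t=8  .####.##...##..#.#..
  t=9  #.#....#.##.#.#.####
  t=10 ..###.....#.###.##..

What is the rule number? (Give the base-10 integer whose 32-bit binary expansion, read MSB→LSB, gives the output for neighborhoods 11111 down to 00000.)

  [31] ##### => .  t=0,i=11
  [30] ####. => .  t=0,i=14
  [29] ###.# => .  t=0,i=15
  [28] ###.. => #  t=3,i=14
  [27] ##.## => .  t=0,i=16
  [26] ##.#. => .  t=0,i=19
  [25] ##..# => .  t=2,i=2
  [24] ##... => .  t=1,i=11
  [23] #.### => #  t=0,i=9
  [22] #.##. => .  t=0,i=17
  [21] #.#.# => #  t=0,i=5
  [20] #.#.. => #  t=0,i=0
  [19] #..## => .  t=2,i=3
  [18] #..#. => #  t=0,i=2
  [17] #...# => #  t=3,i=3
  [16] #.... => #  t=1,i=12
  [15] .#### => #  t=0,i=10
  [14] .###. => #  t=1,i=1
  [13] .##.# => #  t=0,i=18
  [12] .##.. => #  t=1,i=10
  [11] .#.## => .  t=0,i=8
  [10] .#.#. => #  t=0,i=4
  [9] .#..# => #  t=0,i=1
  [8] .#... => #  t=2,i=13
  [7] ..### => .  t=3,i=11
  [6] ..##. => .  t=2,i=0
  [5] ..#.# => .  t=0,i=3
  [4] ..#.. => .  t=5,i=7
  [3] ...## => #  t=2,i=19
  [2] ...#. => .  t=1,i=17
  [1] ....# => .  t=1,i=16
  [0] ..... => .  t=1,i=13
  bits 00010000101101111111011100001000 = 280491784

280491784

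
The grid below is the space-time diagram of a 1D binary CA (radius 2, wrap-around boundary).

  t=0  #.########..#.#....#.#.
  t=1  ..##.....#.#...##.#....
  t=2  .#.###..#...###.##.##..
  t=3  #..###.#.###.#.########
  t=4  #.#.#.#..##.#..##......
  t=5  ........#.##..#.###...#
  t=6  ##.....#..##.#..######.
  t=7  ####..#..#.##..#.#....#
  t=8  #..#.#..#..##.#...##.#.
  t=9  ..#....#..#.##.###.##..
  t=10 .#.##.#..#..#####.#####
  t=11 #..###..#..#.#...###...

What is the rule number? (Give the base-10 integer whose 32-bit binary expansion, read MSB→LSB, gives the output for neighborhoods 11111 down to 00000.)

500166924

  [31] ##### => .  t=0,i=4
  [30] ####. => .  t=0,i=8
  [29] ###.# => .  t=2,i=14
  [28] ###.. => #  t=0,i=9
  [27] ##.## => #  t=2,i=15
  [26] ##.#. => #  t=1,i=17
  [25] ##..# => .  t=0,i=10
  [24] ##... => #  t=1,i=4
  [23] #.### => #  t=0,i=2
  [22] #.##. => #  t=2,i=16
  [21] #.#.# => .  t=0,i=0
  [20] #.#.. => .  t=0,i=14
  [19] #..## => #  t=3,i=2
  [18] #..#. => #  t=0,i=11
  [17] #...# => #  t=1,i=13
  [16] #.... => #  t=0,i=16
  [15] .#### => #  t=0,i=3
  [14] .###. => #  t=2,i=4
  [13] .##.# => #  t=1,i=16
  [12] .##.. => #  t=1,i=3
  [11] .#.## => .  t=0,i=1
  [10] .#.#. => .  t=0,i=13
  [9] .#..# => .  t=4,i=7
  [8] .#... => #  t=0,i=15
  [7] ..### => .  t=2,i=12
  [6] ..##. => .  t=1,i=2
  [5] ..#.# => .  t=0,i=12
  [4] ..#.. => .  t=2,i=8
  [3] ...## => #  t=1,i=1
  [2] ...#. => #  t=0,i=18
  [1] ....# => .  t=0,i=17
  [0] ..... => .  t=1,i=6
  bits 00011101110011111111000100001100 = 500166924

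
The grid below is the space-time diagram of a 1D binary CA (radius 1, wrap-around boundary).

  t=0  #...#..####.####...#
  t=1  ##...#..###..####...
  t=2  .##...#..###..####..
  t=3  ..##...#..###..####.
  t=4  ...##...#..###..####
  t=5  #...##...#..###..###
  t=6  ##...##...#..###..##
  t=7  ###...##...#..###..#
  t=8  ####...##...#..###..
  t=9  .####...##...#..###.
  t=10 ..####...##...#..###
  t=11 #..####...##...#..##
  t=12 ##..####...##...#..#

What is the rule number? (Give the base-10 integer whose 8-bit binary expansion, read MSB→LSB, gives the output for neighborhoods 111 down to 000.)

  nb ###: next=#  (t=0,i=8, bit7=1)
  nb ##.: next=#  (t=0,i=0, bit6=1)
  nb #.#: next=.  (t=0,i=11, bit5=0)
  nb #..: next=#  (t=0,i=1, bit4=1)
  nb .##: next=.  (t=0,i=7, bit3=0)
  nb .#.: next=.  (t=0,i=4, bit2=0)
  nb ..#: next=.  (t=0,i=3, bit1=0)
  nb ...: next=.  (t=0,i=2, bit0=0)
  bits 11010000 = 208

208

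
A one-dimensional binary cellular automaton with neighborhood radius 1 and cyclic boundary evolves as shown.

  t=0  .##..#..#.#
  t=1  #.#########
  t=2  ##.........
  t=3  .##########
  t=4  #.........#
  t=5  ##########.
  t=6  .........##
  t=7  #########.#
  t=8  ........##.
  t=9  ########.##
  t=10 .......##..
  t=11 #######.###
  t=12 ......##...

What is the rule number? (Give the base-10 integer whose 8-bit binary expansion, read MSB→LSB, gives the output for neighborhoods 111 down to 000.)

  ###|.  b7=0 t=1,i=3
  ##.|#  b6=1 t=0,i=2
  #.#|#  b5=1 t=0,i=0
  #..|#  b4=1 t=0,i=3
  .##|.  b3=0 t=0,i=1
  .#.|#  b2=1 t=0,i=5
  ..#|#  b1=1 t=0,i=4
  ...|#  b0=1 t=2,i=3
  bits 01110111 = 119

119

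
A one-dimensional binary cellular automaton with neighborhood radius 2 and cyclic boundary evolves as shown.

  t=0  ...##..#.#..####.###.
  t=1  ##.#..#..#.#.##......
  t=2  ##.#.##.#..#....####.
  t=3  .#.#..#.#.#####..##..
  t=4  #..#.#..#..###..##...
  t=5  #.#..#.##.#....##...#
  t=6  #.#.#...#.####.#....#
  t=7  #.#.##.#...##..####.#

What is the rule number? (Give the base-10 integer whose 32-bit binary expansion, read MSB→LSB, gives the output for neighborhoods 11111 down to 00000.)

  nb #####: next=#  (t=3,i=12, bit31=1)
  nb ####.: next=#  (t=0,i=14, bit30=1)
  nb ###.#: next=.  (t=0,i=15, bit29=0)
  nb ###..: next=.  (t=0,i=19, bit28=0)
  nb ##.##: next=.  (t=0,i=16, bit27=0)
  nb ##.#.: next=.  (t=1,i=2, bit26=0)
  nb ##..#: next=.  (t=0,i=5, bit25=0)
  nb ##...: next=.  (t=0,i=20, bit24=0)
  nb #.###: next=.  (t=0,i=17, bit23=0)
  nb #.##.: next=.  (t=1,i=13, bit22=0)
  nb #.#.#: next=#  (t=1,i=11, bit21=1)
  nb #.#..: next=#  (t=0,i=9, bit20=1)
  nb #..##: next=#  (t=0,i=11, bit19=1)
  nb #..#.: next=#  (t=0,i=6, bit18=1)
  nb #...#: next=.  (t=3,i=20, bit17=0)
  nb #....: next=#  (t=0,i=0, bit16=1)
  nb .####: next=#  (t=0,i=13, bit15=1)
  nb .###.: next=.  (t=0,i=18, bit14=0)
  nb .##.#: next=#  (t=1,i=1, bit13=1)
  nb .##..: next=.  (t=0,i=4, bit12=0)
  nb .#.##: next=.  (t=1,i=12, bit11=0)
  nb .#.#.: next=.  (t=0,i=8, bit10=0)
  nb .#..#: next=.  (t=0,i=10, bit9=0)
  nb .#...: next=#  (t=2,i=12, bit8=1)
  nb ..###: next=.  (t=0,i=12, bit7=0)
  nb ..##.: next=#  (t=0,i=3, bit6=1)
  nb ..#.#: next=.  (t=0,i=7, bit5=0)
  nb ..#..: next=#  (t=1,i=6, bit4=1)
  nb ...##: next=.  (t=0,i=2, bit3=0)
  nb ...#.: next=#  (t=3,i=0, bit2=1)
  nb ....#: next=#  (t=0,i=1, bit1=1)
  nb .....: next=#  (t=1,i=17, bit0=1)
  bits 11000000001111011010000101010111 = 3225264471

3225264471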